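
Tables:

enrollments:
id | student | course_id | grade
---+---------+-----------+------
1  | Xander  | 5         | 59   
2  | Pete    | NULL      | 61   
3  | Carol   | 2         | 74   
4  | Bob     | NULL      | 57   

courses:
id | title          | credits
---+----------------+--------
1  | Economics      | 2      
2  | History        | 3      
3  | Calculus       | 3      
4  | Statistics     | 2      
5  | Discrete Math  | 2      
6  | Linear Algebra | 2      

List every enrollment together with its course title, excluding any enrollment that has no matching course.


INNER JOIN keeps only enrollments rows whose course_id matches an id in courses. Walk through each enrollment:
  - enrollment 1 (Xander): course_id=5 -> matches Discrete Math
  - enrollment 2 (Pete): course_id=NULL, no match -> dropped
  - enrollment 3 (Carol): course_id=2 -> matches History
  - enrollment 4 (Bob): course_id=NULL, no match -> dropped
So 2 of 4 rows are dropped.

SQL:
SELECT a.student, b.title AS course
FROM enrollments a
INNER JOIN courses b ON a.course_id = b.id

Result:
student | course       
--------+--------------
Xander  | Discrete Math
Carol   | History      


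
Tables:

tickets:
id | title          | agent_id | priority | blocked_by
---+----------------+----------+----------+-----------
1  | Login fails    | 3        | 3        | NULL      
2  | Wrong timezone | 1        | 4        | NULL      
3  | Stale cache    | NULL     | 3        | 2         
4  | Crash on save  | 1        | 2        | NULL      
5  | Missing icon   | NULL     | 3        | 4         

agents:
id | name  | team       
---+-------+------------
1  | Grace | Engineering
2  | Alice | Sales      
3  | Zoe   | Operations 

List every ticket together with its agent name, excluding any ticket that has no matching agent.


INNER JOIN keeps only tickets rows whose agent_id matches an id in agents. Walk through each ticket:
  - ticket 1 (Login fails): agent_id=3 -> matches Zoe
  - ticket 2 (Wrong timezone): agent_id=1 -> matches Grace
  - ticket 3 (Stale cache): agent_id=NULL, no match -> dropped
  - ticket 4 (Crash on save): agent_id=1 -> matches Grace
  - ticket 5 (Missing icon): agent_id=NULL, no match -> dropped
So 2 of 5 rows are dropped.

SQL:
SELECT a.title, b.name AS agent
FROM tickets a
INNER JOIN agents b ON a.agent_id = b.id

Result:
title          | agent
---------------+------
Login fails    | Zoe  
Wrong timezone | Grace
Crash on save  | Grace


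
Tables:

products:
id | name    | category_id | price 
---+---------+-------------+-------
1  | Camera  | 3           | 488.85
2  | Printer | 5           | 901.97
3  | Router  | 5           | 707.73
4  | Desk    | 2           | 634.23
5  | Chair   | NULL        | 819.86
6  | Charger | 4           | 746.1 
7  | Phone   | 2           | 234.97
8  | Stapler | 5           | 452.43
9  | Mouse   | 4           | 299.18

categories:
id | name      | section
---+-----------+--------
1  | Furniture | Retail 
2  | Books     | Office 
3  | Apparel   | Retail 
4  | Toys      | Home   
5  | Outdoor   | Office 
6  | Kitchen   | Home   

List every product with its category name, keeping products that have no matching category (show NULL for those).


LEFT JOIN keeps every row from products (the left table); where category_id has no match in categories, the category columns become NULL. Walk through each product:
  - product 1 (Camera): category_id=3 -> matches Apparel
  - product 2 (Printer): category_id=5 -> matches Outdoor
  - product 3 (Router): category_id=5 -> matches Outdoor
  - product 4 (Desk): category_id=2 -> matches Books
  - product 5 (Chair): category_id=NULL, no match -> kept with NULL
  - product 6 (Charger): category_id=4 -> matches Toys
  - product 7 (Phone): category_id=2 -> matches Books
  - product 8 (Stapler): category_id=5 -> matches Outdoor
  - product 9 (Mouse): category_id=4 -> matches Toys
All 9 rows appear; 1 has NULL category.

SQL:
SELECT a.name, b.name AS category
FROM products a
LEFT JOIN categories b ON a.category_id = b.id

Result:
name    | category
--------+---------
Camera  | Apparel 
Printer | Outdoor 
Router  | Outdoor 
Desk    | Books   
Chair   | NULL    
Charger | Toys    
Phone   | Books   
Stapler | Outdoor 
Mouse   | Toys    


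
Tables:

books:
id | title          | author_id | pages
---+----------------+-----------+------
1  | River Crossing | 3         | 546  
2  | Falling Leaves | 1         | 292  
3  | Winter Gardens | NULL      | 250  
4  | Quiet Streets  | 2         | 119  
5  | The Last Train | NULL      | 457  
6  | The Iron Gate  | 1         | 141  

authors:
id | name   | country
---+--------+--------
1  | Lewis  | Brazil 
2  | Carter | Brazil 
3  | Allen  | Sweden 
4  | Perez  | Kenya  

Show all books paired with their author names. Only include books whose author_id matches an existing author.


INNER JOIN keeps only books rows whose author_id matches an id in authors. Walk through each book:
  - book 1 (River Crossing): author_id=3 -> matches Allen
  - book 2 (Falling Leaves): author_id=1 -> matches Lewis
  - book 3 (Winter Gardens): author_id=NULL, no match -> dropped
  - book 4 (Quiet Streets): author_id=2 -> matches Carter
  - book 5 (The Last Train): author_id=NULL, no match -> dropped
  - book 6 (The Iron Gate): author_id=1 -> matches Lewis
So 2 of 6 rows are dropped.

SQL:
SELECT a.title, b.name AS author
FROM books a
INNER JOIN authors b ON a.author_id = b.id

Result:
title          | author
---------------+-------
River Crossing | Allen 
Falling Leaves | Lewis 
Quiet Streets  | Carter
The Iron Gate  | Lewis 


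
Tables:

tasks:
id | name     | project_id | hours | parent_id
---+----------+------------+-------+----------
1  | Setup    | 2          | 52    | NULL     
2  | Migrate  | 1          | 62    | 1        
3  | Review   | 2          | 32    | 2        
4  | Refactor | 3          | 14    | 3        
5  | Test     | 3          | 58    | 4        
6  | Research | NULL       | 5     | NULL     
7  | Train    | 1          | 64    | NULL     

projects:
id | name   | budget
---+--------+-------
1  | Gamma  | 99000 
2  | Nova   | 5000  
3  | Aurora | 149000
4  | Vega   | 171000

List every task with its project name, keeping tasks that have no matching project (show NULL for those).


LEFT JOIN keeps every row from tasks (the left table); where project_id has no match in projects, the project columns become NULL. Walk through each task:
  - task 1 (Setup): project_id=2 -> matches Nova
  - task 2 (Migrate): project_id=1 -> matches Gamma
  - task 3 (Review): project_id=2 -> matches Nova
  - task 4 (Refactor): project_id=3 -> matches Aurora
  - task 5 (Test): project_id=3 -> matches Aurora
  - task 6 (Research): project_id=NULL, no match -> kept with NULL
  - task 7 (Train): project_id=1 -> matches Gamma
All 7 rows appear; 1 has NULL project.

SQL:
SELECT a.name, b.name AS project
FROM tasks a
LEFT JOIN projects b ON a.project_id = b.id

Result:
name     | project
---------+--------
Setup    | Nova   
Migrate  | Gamma  
Review   | Nova   
Refactor | Aurora 
Test     | Aurora 
Research | NULL   
Train    | Gamma  


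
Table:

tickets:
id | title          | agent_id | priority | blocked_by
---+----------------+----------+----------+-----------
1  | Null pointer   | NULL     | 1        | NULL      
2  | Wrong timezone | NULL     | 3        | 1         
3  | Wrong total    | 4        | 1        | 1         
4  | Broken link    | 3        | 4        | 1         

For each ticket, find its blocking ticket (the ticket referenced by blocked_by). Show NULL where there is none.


This is a self-join: tickets is joined to a second copy of itself, matching each row's blocked_by to another row's id. Use LEFT JOIN so rows with blocked_by=NULL are kept.
  - ticket 1 (Null pointer): blocked_by=NULL -> NULL
  - ticket 2 (Wrong timezone): blocked_by=1 -> Null pointer
  - ticket 3 (Wrong total): blocked_by=1 -> Null pointer
  - ticket 4 (Broken link): blocked_by=1 -> Null pointer

SQL:
SELECT a.title AS item, b.title AS blocked_by
FROM tickets a
LEFT JOIN tickets b ON a.blocked_by = b.id

Result:
item           | blocked_by  
---------------+-------------
Null pointer   | NULL        
Wrong timezone | Null pointer
Wrong total    | Null pointer
Broken link    | Null pointer


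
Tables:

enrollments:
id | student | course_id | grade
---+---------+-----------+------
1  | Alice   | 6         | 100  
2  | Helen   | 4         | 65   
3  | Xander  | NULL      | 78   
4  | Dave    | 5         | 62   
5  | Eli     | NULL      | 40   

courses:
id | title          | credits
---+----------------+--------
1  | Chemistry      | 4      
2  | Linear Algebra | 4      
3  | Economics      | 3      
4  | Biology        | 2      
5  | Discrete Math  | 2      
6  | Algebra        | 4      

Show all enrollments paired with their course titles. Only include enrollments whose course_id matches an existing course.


INNER JOIN keeps only enrollments rows whose course_id matches an id in courses. Walk through each enrollment:
  - enrollment 1 (Alice): course_id=6 -> matches Algebra
  - enrollment 2 (Helen): course_id=4 -> matches Biology
  - enrollment 3 (Xander): course_id=NULL, no match -> dropped
  - enrollment 4 (Dave): course_id=5 -> matches Discrete Math
  - enrollment 5 (Eli): course_id=NULL, no match -> dropped
So 2 of 5 rows are dropped.

SQL:
SELECT a.student, b.title AS course
FROM enrollments a
INNER JOIN courses b ON a.course_id = b.id

Result:
student | course       
--------+--------------
Alice   | Algebra      
Helen   | Biology      
Dave    | Discrete Math


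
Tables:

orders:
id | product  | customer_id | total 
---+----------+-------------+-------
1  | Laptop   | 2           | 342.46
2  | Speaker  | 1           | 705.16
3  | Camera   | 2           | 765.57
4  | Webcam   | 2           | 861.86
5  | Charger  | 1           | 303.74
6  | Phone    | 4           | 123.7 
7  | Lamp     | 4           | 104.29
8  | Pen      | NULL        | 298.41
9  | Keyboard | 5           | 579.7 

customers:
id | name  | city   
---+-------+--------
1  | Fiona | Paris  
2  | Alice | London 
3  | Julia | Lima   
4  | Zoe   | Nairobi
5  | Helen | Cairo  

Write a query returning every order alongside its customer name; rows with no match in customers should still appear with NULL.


LEFT JOIN keeps every row from orders (the left table); where customer_id has no match in customers, the customer columns become NULL. Walk through each order:
  - order 1 (Laptop): customer_id=2 -> matches Alice
  - order 2 (Speaker): customer_id=1 -> matches Fiona
  - order 3 (Camera): customer_id=2 -> matches Alice
  - order 4 (Webcam): customer_id=2 -> matches Alice
  - order 5 (Charger): customer_id=1 -> matches Fiona
  - order 6 (Phone): customer_id=4 -> matches Zoe
  - order 7 (Lamp): customer_id=4 -> matches Zoe
  - order 8 (Pen): customer_id=NULL, no match -> kept with NULL
  - order 9 (Keyboard): customer_id=5 -> matches Helen
All 9 rows appear; 1 has NULL customer.

SQL:
SELECT a.product, b.name AS customer
FROM orders a
LEFT JOIN customers b ON a.customer_id = b.id

Result:
product  | customer
---------+---------
Laptop   | Alice   
Speaker  | Fiona   
Camera   | Alice   
Webcam   | Alice   
Charger  | Fiona   
Phone    | Zoe     
Lamp     | Zoe     
Pen      | NULL    
Keyboard | Helen   


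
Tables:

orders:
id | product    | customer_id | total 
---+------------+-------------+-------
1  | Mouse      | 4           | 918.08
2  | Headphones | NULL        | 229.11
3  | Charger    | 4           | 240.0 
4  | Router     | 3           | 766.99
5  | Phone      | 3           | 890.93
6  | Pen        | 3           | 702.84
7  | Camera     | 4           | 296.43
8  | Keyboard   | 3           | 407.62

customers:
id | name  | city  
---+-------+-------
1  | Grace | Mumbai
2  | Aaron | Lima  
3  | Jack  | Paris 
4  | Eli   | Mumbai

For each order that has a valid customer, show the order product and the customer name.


INNER JOIN keeps only orders rows whose customer_id matches an id in customers. Walk through each order:
  - order 1 (Mouse): customer_id=4 -> matches Eli
  - order 2 (Headphones): customer_id=NULL, no match -> dropped
  - order 3 (Charger): customer_id=4 -> matches Eli
  - order 4 (Router): customer_id=3 -> matches Jack
  - order 5 (Phone): customer_id=3 -> matches Jack
  - order 6 (Pen): customer_id=3 -> matches Jack
  - order 7 (Camera): customer_id=4 -> matches Eli
  - order 8 (Keyboard): customer_id=3 -> matches Jack
So 1 of 8 rows is dropped.

SQL:
SELECT a.product, b.name AS customer
FROM orders a
INNER JOIN customers b ON a.customer_id = b.id

Result:
product  | customer
---------+---------
Mouse    | Eli     
Charger  | Eli     
Router   | Jack    
Phone    | Jack    
Pen      | Jack    
Camera   | Eli     
Keyboard | Jack    


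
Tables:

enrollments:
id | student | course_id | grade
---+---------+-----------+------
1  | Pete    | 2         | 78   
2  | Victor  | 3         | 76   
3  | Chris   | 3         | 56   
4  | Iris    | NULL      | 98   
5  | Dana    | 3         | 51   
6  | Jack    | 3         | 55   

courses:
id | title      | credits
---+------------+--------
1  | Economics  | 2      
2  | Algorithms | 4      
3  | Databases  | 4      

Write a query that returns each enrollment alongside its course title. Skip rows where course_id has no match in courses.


INNER JOIN keeps only enrollments rows whose course_id matches an id in courses. Walk through each enrollment:
  - enrollment 1 (Pete): course_id=2 -> matches Algorithms
  - enrollment 2 (Victor): course_id=3 -> matches Databases
  - enrollment 3 (Chris): course_id=3 -> matches Databases
  - enrollment 4 (Iris): course_id=NULL, no match -> dropped
  - enrollment 5 (Dana): course_id=3 -> matches Databases
  - enrollment 6 (Jack): course_id=3 -> matches Databases
So 1 of 6 rows is dropped.

SQL:
SELECT a.student, b.title AS course
FROM enrollments a
INNER JOIN courses b ON a.course_id = b.id

Result:
student | course    
--------+-----------
Pete    | Algorithms
Victor  | Databases 
Chris   | Databases 
Dana    | Databases 
Jack    | Databases 


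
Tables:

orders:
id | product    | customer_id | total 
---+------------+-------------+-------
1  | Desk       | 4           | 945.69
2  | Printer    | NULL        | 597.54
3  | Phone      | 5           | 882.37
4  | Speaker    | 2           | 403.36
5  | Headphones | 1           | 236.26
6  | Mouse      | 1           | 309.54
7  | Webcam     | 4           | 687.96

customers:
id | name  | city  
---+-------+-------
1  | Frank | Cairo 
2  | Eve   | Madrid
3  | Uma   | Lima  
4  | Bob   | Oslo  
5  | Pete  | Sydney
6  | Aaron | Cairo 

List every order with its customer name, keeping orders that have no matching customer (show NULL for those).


LEFT JOIN keeps every row from orders (the left table); where customer_id has no match in customers, the customer columns become NULL. Walk through each order:
  - order 1 (Desk): customer_id=4 -> matches Bob
  - order 2 (Printer): customer_id=NULL, no match -> kept with NULL
  - order 3 (Phone): customer_id=5 -> matches Pete
  - order 4 (Speaker): customer_id=2 -> matches Eve
  - order 5 (Headphones): customer_id=1 -> matches Frank
  - order 6 (Mouse): customer_id=1 -> matches Frank
  - order 7 (Webcam): customer_id=4 -> matches Bob
All 7 rows appear; 1 has NULL customer.

SQL:
SELECT a.product, b.name AS customer
FROM orders a
LEFT JOIN customers b ON a.customer_id = b.id

Result:
product    | customer
-----------+---------
Desk       | Bob     
Printer    | NULL    
Phone      | Pete    
Speaker    | Eve     
Headphones | Frank   
Mouse      | Frank   
Webcam     | Bob     


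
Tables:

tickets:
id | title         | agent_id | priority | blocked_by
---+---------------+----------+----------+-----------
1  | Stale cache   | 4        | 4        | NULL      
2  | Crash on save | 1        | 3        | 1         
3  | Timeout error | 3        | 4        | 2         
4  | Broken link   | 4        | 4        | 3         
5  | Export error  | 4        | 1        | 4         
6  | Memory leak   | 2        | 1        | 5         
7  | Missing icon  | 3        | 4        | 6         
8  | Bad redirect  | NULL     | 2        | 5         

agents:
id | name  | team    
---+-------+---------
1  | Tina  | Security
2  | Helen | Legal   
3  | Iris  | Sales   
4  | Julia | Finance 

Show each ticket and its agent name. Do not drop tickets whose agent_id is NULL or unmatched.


LEFT JOIN keeps every row from tickets (the left table); where agent_id has no match in agents, the agent columns become NULL. Walk through each ticket:
  - ticket 1 (Stale cache): agent_id=4 -> matches Julia
  - ticket 2 (Crash on save): agent_id=1 -> matches Tina
  - ticket 3 (Timeout error): agent_id=3 -> matches Iris
  - ticket 4 (Broken link): agent_id=4 -> matches Julia
  - ticket 5 (Export error): agent_id=4 -> matches Julia
  - ticket 6 (Memory leak): agent_id=2 -> matches Helen
  - ticket 7 (Missing icon): agent_id=3 -> matches Iris
  - ticket 8 (Bad redirect): agent_id=NULL, no match -> kept with NULL
All 8 rows appear; 1 has NULL agent.

SQL:
SELECT a.title, b.name AS agent
FROM tickets a
LEFT JOIN agents b ON a.agent_id = b.id

Result:
title         | agent
--------------+------
Stale cache   | Julia
Crash on save | Tina 
Timeout error | Iris 
Broken link   | Julia
Export error  | Julia
Memory leak   | Helen
Missing icon  | Iris 
Bad redirect  | NULL 


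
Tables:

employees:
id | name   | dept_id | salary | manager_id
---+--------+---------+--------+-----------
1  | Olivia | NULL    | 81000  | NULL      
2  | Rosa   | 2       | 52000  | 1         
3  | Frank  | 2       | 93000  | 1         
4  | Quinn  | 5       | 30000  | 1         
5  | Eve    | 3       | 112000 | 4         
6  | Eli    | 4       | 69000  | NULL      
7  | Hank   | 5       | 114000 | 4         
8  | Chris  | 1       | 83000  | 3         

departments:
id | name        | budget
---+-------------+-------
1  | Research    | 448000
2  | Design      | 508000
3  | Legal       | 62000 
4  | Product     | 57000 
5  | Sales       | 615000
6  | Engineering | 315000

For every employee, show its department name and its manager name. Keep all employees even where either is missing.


Two LEFT JOINs from the same base table employees: one to departments via dept_id, one to employees itself via manager_id. Both are LEFT so every employee is preserved.
Match against departments:
  - employee 1 (Olivia): dept_id=NULL, no match -> kept with NULL
  - employee 2 (Rosa): dept_id=2 -> matches Design
  - employee 3 (Frank): dept_id=2 -> matches Design
  - employee 4 (Quinn): dept_id=5 -> matches Sales
  - employee 5 (Eve): dept_id=3 -> matches Legal
  - employee 6 (Eli): dept_id=4 -> matches Product
  - employee 7 (Hank): dept_id=5 -> matches Sales
  - employee 8 (Chris): dept_id=1 -> matches Research
Match against employees (self):
  - employee 1 (Olivia): manager_id=NULL -> NULL
  - employee 2 (Rosa): manager_id=1 -> Olivia
  - employee 3 (Frank): manager_id=1 -> Olivia
  - employee 4 (Quinn): manager_id=1 -> Olivia
  - employee 5 (Eve): manager_id=4 -> Quinn
  - employee 6 (Eli): manager_id=NULL -> NULL
  - employee 7 (Hank): manager_id=4 -> Quinn
  - employee 8 (Chris): manager_id=3 -> Frank

SQL:
SELECT a.name, b.name AS department, c.name AS manager
FROM employees a
LEFT JOIN departments b ON a.dept_id = b.id
LEFT JOIN employees c ON a.manager_id = c.id

Result:
name   | department | manager
-------+------------+--------
Olivia | NULL       | NULL   
Rosa   | Design     | Olivia 
Frank  | Design     | Olivia 
Quinn  | Sales      | Olivia 
Eve    | Legal      | Quinn  
Eli    | Product    | NULL   
Hank   | Sales      | Quinn  
Chris  | Research   | Frank  


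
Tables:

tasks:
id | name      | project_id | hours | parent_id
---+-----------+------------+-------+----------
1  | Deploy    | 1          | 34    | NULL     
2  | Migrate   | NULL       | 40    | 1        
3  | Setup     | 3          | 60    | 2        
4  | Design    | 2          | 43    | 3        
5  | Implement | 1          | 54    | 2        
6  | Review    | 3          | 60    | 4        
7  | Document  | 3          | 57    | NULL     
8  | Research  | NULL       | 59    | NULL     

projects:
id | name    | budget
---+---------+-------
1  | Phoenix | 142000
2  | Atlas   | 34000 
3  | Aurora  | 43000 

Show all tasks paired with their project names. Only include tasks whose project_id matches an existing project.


INNER JOIN keeps only tasks rows whose project_id matches an id in projects. Walk through each task:
  - task 1 (Deploy): project_id=1 -> matches Phoenix
  - task 2 (Migrate): project_id=NULL, no match -> dropped
  - task 3 (Setup): project_id=3 -> matches Aurora
  - task 4 (Design): project_id=2 -> matches Atlas
  - task 5 (Implement): project_id=1 -> matches Phoenix
  - task 6 (Review): project_id=3 -> matches Aurora
  - task 7 (Document): project_id=3 -> matches Aurora
  - task 8 (Research): project_id=NULL, no match -> dropped
So 2 of 8 rows are dropped.

SQL:
SELECT a.name, b.name AS project
FROM tasks a
INNER JOIN projects b ON a.project_id = b.id

Result:
name      | project
----------+--------
Deploy    | Phoenix
Setup     | Aurora 
Design    | Atlas  
Implement | Phoenix
Review    | Aurora 
Document  | Aurora 


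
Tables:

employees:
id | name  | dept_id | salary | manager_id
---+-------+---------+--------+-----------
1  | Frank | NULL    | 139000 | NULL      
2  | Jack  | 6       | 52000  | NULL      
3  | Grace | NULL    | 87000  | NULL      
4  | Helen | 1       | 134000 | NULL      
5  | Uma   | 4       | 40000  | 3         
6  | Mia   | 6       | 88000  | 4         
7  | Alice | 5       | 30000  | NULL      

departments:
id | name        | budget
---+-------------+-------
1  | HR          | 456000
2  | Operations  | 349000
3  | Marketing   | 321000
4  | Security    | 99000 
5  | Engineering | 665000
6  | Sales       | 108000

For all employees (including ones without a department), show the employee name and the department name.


LEFT JOIN keeps every row from employees (the left table); where dept_id has no match in departments, the department columns become NULL. Walk through each employee:
  - employee 1 (Frank): dept_id=NULL, no match -> kept with NULL
  - employee 2 (Jack): dept_id=6 -> matches Sales
  - employee 3 (Grace): dept_id=NULL, no match -> kept with NULL
  - employee 4 (Helen): dept_id=1 -> matches HR
  - employee 5 (Uma): dept_id=4 -> matches Security
  - employee 6 (Mia): dept_id=6 -> matches Sales
  - employee 7 (Alice): dept_id=5 -> matches Engineering
All 7 rows appear; 2 have NULL department.

SQL:
SELECT a.name, b.name AS department
FROM employees a
LEFT JOIN departments b ON a.dept_id = b.id

Result:
name  | department 
------+------------
Frank | NULL       
Jack  | Sales      
Grace | NULL       
Helen | HR         
Uma   | Security   
Mia   | Sales      
Alice | Engineering


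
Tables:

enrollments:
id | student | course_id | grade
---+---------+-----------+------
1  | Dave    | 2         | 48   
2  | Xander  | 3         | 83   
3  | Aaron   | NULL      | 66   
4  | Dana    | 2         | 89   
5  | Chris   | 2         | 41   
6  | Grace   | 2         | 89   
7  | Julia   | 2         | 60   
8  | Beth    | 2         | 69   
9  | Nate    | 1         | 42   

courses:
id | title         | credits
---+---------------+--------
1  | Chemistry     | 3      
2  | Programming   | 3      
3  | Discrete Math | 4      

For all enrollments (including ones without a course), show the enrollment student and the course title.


LEFT JOIN keeps every row from enrollments (the left table); where course_id has no match in courses, the course columns become NULL. Walk through each enrollment:
  - enrollment 1 (Dave): course_id=2 -> matches Programming
  - enrollment 2 (Xander): course_id=3 -> matches Discrete Math
  - enrollment 3 (Aaron): course_id=NULL, no match -> kept with NULL
  - enrollment 4 (Dana): course_id=2 -> matches Programming
  - enrollment 5 (Chris): course_id=2 -> matches Programming
  - enrollment 6 (Grace): course_id=2 -> matches Programming
  - enrollment 7 (Julia): course_id=2 -> matches Programming
  - enrollment 8 (Beth): course_id=2 -> matches Programming
  - enrollment 9 (Nate): course_id=1 -> matches Chemistry
All 9 rows appear; 1 has NULL course.

SQL:
SELECT a.student, b.title AS course
FROM enrollments a
LEFT JOIN courses b ON a.course_id = b.id

Result:
student | course       
--------+--------------
Dave    | Programming  
Xander  | Discrete Math
Aaron   | NULL         
Dana    | Programming  
Chris   | Programming  
Grace   | Programming  
Julia   | Programming  
Beth    | Programming  
Nate    | Chemistry    


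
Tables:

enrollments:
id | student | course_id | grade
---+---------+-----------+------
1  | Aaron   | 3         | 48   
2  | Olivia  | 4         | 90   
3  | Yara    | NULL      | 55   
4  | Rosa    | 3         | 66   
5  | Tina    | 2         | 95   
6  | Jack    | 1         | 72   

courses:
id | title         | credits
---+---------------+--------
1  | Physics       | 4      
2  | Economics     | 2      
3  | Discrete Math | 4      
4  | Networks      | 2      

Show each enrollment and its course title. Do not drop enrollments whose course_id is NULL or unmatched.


LEFT JOIN keeps every row from enrollments (the left table); where course_id has no match in courses, the course columns become NULL. Walk through each enrollment:
  - enrollment 1 (Aaron): course_id=3 -> matches Discrete Math
  - enrollment 2 (Olivia): course_id=4 -> matches Networks
  - enrollment 3 (Yara): course_id=NULL, no match -> kept with NULL
  - enrollment 4 (Rosa): course_id=3 -> matches Discrete Math
  - enrollment 5 (Tina): course_id=2 -> matches Economics
  - enrollment 6 (Jack): course_id=1 -> matches Physics
All 6 rows appear; 1 has NULL course.

SQL:
SELECT a.student, b.title AS course
FROM enrollments a
LEFT JOIN courses b ON a.course_id = b.id

Result:
student | course       
--------+--------------
Aaron   | Discrete Math
Olivia  | Networks     
Yara    | NULL         
Rosa    | Discrete Math
Tina    | Economics    
Jack    | Physics      


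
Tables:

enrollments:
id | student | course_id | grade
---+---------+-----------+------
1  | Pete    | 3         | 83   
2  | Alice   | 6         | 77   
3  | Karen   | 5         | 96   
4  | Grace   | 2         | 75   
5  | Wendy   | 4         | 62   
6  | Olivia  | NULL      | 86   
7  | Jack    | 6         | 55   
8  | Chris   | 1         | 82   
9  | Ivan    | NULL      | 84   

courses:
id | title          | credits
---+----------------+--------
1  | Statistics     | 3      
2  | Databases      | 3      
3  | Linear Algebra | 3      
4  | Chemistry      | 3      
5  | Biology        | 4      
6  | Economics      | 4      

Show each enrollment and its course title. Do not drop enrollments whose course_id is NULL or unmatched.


LEFT JOIN keeps every row from enrollments (the left table); where course_id has no match in courses, the course columns become NULL. Walk through each enrollment:
  - enrollment 1 (Pete): course_id=3 -> matches Linear Algebra
  - enrollment 2 (Alice): course_id=6 -> matches Economics
  - enrollment 3 (Karen): course_id=5 -> matches Biology
  - enrollment 4 (Grace): course_id=2 -> matches Databases
  - enrollment 5 (Wendy): course_id=4 -> matches Chemistry
  - enrollment 6 (Olivia): course_id=NULL, no match -> kept with NULL
  - enrollment 7 (Jack): course_id=6 -> matches Economics
  - enrollment 8 (Chris): course_id=1 -> matches Statistics
  - enrollment 9 (Ivan): course_id=NULL, no match -> kept with NULL
All 9 rows appear; 2 have NULL course.

SQL:
SELECT a.student, b.title AS course
FROM enrollments a
LEFT JOIN courses b ON a.course_id = b.id

Result:
student | course        
--------+---------------
Pete    | Linear Algebra
Alice   | Economics     
Karen   | Biology       
Grace   | Databases     
Wendy   | Chemistry     
Olivia  | NULL          
Jack    | Economics     
Chris   | Statistics    
Ivan    | NULL          


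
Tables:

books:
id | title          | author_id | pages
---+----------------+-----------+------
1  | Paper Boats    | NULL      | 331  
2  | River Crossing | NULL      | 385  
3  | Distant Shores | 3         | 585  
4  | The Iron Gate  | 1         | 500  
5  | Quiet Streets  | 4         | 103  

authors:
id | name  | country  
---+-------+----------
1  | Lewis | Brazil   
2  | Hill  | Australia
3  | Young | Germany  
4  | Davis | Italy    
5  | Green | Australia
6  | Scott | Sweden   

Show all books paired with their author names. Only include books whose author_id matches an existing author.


INNER JOIN keeps only books rows whose author_id matches an id in authors. Walk through each book:
  - book 1 (Paper Boats): author_id=NULL, no match -> dropped
  - book 2 (River Crossing): author_id=NULL, no match -> dropped
  - book 3 (Distant Shores): author_id=3 -> matches Young
  - book 4 (The Iron Gate): author_id=1 -> matches Lewis
  - book 5 (Quiet Streets): author_id=4 -> matches Davis
So 2 of 5 rows are dropped.

SQL:
SELECT a.title, b.name AS author
FROM books a
INNER JOIN authors b ON a.author_id = b.id

Result:
title          | author
---------------+-------
Distant Shores | Young 
The Iron Gate  | Lewis 
Quiet Streets  | Davis 


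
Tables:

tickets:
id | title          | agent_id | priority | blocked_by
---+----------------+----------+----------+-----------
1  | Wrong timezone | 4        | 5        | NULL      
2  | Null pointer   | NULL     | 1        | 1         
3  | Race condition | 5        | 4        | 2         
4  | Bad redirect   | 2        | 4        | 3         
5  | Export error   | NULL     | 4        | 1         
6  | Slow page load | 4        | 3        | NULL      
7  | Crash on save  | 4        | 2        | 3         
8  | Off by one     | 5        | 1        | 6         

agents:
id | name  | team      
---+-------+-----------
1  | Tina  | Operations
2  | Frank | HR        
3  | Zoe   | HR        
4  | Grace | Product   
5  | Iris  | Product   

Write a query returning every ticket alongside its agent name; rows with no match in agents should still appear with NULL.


LEFT JOIN keeps every row from tickets (the left table); where agent_id has no match in agents, the agent columns become NULL. Walk through each ticket:
  - ticket 1 (Wrong timezone): agent_id=4 -> matches Grace
  - ticket 2 (Null pointer): agent_id=NULL, no match -> kept with NULL
  - ticket 3 (Race condition): agent_id=5 -> matches Iris
  - ticket 4 (Bad redirect): agent_id=2 -> matches Frank
  - ticket 5 (Export error): agent_id=NULL, no match -> kept with NULL
  - ticket 6 (Slow page load): agent_id=4 -> matches Grace
  - ticket 7 (Crash on save): agent_id=4 -> matches Grace
  - ticket 8 (Off by one): agent_id=5 -> matches Iris
All 8 rows appear; 2 have NULL agent.

SQL:
SELECT a.title, b.name AS agent
FROM tickets a
LEFT JOIN agents b ON a.agent_id = b.id

Result:
title          | agent
---------------+------
Wrong timezone | Grace
Null pointer   | NULL 
Race condition | Iris 
Bad redirect   | Frank
Export error   | NULL 
Slow page load | Grace
Crash on save  | Grace
Off by one     | Iris 


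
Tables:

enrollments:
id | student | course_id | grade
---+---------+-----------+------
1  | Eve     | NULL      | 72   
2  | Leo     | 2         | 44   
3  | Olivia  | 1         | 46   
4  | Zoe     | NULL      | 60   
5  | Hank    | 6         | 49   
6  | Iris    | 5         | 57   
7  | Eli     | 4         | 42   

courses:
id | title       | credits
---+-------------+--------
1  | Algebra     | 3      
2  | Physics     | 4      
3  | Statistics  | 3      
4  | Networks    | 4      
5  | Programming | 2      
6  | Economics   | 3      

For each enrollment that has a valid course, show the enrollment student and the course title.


INNER JOIN keeps only enrollments rows whose course_id matches an id in courses. Walk through each enrollment:
  - enrollment 1 (Eve): course_id=NULL, no match -> dropped
  - enrollment 2 (Leo): course_id=2 -> matches Physics
  - enrollment 3 (Olivia): course_id=1 -> matches Algebra
  - enrollment 4 (Zoe): course_id=NULL, no match -> dropped
  - enrollment 5 (Hank): course_id=6 -> matches Economics
  - enrollment 6 (Iris): course_id=5 -> matches Programming
  - enrollment 7 (Eli): course_id=4 -> matches Networks
So 2 of 7 rows are dropped.

SQL:
SELECT a.student, b.title AS course
FROM enrollments a
INNER JOIN courses b ON a.course_id = b.id

Result:
student | course     
--------+------------
Leo     | Physics    
Olivia  | Algebra    
Hank    | Economics  
Iris    | Programming
Eli     | Networks   


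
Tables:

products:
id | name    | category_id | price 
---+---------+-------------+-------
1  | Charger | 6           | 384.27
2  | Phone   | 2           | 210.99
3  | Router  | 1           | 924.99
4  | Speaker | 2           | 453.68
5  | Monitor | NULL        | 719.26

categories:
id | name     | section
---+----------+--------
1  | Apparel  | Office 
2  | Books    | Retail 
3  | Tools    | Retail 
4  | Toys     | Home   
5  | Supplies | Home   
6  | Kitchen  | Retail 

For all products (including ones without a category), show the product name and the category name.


LEFT JOIN keeps every row from products (the left table); where category_id has no match in categories, the category columns become NULL. Walk through each product:
  - product 1 (Charger): category_id=6 -> matches Kitchen
  - product 2 (Phone): category_id=2 -> matches Books
  - product 3 (Router): category_id=1 -> matches Apparel
  - product 4 (Speaker): category_id=2 -> matches Books
  - product 5 (Monitor): category_id=NULL, no match -> kept with NULL
All 5 rows appear; 1 has NULL category.

SQL:
SELECT a.name, b.name AS category
FROM products a
LEFT JOIN categories b ON a.category_id = b.id

Result:
name    | category
--------+---------
Charger | Kitchen 
Phone   | Books   
Router  | Apparel 
Speaker | Books   
Monitor | NULL    


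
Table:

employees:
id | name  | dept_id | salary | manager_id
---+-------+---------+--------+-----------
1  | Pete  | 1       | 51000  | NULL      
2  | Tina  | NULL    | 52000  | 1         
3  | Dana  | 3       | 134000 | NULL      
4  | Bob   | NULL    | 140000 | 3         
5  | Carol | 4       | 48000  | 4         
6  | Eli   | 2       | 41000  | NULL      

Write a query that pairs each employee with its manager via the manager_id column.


This is a self-join: employees is joined to a second copy of itself, matching each row's manager_id to another row's id. Use LEFT JOIN so rows with manager_id=NULL are kept.
  - employee 1 (Pete): manager_id=NULL -> NULL
  - employee 2 (Tina): manager_id=1 -> Pete
  - employee 3 (Dana): manager_id=NULL -> NULL
  - employee 4 (Bob): manager_id=3 -> Dana
  - employee 5 (Carol): manager_id=4 -> Bob
  - employee 6 (Eli): manager_id=NULL -> NULL

SQL:
SELECT a.name AS item, b.name AS manager
FROM employees a
LEFT JOIN employees b ON a.manager_id = b.id

Result:
item  | manager
------+--------
Pete  | NULL   
Tina  | Pete   
Dana  | NULL   
Bob   | Dana   
Carol | Bob    
Eli   | NULL   


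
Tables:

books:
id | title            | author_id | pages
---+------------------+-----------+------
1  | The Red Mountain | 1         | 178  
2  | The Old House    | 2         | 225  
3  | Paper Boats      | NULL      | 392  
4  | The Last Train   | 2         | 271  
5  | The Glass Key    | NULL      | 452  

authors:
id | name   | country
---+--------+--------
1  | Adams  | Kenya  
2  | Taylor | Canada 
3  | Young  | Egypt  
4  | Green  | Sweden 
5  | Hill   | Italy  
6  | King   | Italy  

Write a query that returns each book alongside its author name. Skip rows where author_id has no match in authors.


INNER JOIN keeps only books rows whose author_id matches an id in authors. Walk through each book:
  - book 1 (The Red Mountain): author_id=1 -> matches Adams
  - book 2 (The Old House): author_id=2 -> matches Taylor
  - book 3 (Paper Boats): author_id=NULL, no match -> dropped
  - book 4 (The Last Train): author_id=2 -> matches Taylor
  - book 5 (The Glass Key): author_id=NULL, no match -> dropped
So 2 of 5 rows are dropped.

SQL:
SELECT a.title, b.name AS author
FROM books a
INNER JOIN authors b ON a.author_id = b.id

Result:
title            | author
-----------------+-------
The Red Mountain | Adams 
The Old House    | Taylor
The Last Train   | Taylor


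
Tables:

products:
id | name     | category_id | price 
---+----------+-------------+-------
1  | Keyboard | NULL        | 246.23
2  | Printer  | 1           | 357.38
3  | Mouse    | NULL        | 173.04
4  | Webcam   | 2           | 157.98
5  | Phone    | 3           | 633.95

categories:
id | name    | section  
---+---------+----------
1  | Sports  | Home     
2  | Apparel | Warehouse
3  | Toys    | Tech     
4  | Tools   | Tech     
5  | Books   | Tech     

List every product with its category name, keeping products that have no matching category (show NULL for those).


LEFT JOIN keeps every row from products (the left table); where category_id has no match in categories, the category columns become NULL. Walk through each product:
  - product 1 (Keyboard): category_id=NULL, no match -> kept with NULL
  - product 2 (Printer): category_id=1 -> matches Sports
  - product 3 (Mouse): category_id=NULL, no match -> kept with NULL
  - product 4 (Webcam): category_id=2 -> matches Apparel
  - product 5 (Phone): category_id=3 -> matches Toys
All 5 rows appear; 2 have NULL category.

SQL:
SELECT a.name, b.name AS category
FROM products a
LEFT JOIN categories b ON a.category_id = b.id

Result:
name     | category
---------+---------
Keyboard | NULL    
Printer  | Sports  
Mouse    | NULL    
Webcam   | Apparel 
Phone    | Toys    


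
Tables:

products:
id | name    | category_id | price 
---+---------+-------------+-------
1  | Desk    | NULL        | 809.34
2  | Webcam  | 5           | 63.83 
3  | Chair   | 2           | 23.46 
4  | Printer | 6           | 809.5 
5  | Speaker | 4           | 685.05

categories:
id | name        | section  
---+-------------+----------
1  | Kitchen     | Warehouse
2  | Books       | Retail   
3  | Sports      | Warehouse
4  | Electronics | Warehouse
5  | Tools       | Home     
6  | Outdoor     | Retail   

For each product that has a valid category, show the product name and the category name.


INNER JOIN keeps only products rows whose category_id matches an id in categories. Walk through each product:
  - product 1 (Desk): category_id=NULL, no match -> dropped
  - product 2 (Webcam): category_id=5 -> matches Tools
  - product 3 (Chair): category_id=2 -> matches Books
  - product 4 (Printer): category_id=6 -> matches Outdoor
  - product 5 (Speaker): category_id=4 -> matches Electronics
So 1 of 5 rows is dropped.

SQL:
SELECT a.name, b.name AS category
FROM products a
INNER JOIN categories b ON a.category_id = b.id

Result:
name    | category   
--------+------------
Webcam  | Tools      
Chair   | Books      
Printer | Outdoor    
Speaker | Electronics


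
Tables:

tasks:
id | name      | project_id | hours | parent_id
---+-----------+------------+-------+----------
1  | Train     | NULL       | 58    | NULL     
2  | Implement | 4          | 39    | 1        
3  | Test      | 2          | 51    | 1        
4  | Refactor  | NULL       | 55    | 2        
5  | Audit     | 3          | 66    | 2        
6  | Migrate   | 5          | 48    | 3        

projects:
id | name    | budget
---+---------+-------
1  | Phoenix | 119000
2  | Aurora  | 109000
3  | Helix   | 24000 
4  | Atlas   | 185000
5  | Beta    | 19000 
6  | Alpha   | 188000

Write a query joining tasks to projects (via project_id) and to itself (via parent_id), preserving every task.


Two LEFT JOINs from the same base table tasks: one to projects via project_id, one to tasks itself via parent_id. Both are LEFT so every task is preserved.
Match against projects:
  - task 1 (Train): project_id=NULL, no match -> kept with NULL
  - task 2 (Implement): project_id=4 -> matches Atlas
  - task 3 (Test): project_id=2 -> matches Aurora
  - task 4 (Refactor): project_id=NULL, no match -> kept with NULL
  - task 5 (Audit): project_id=3 -> matches Helix
  - task 6 (Migrate): project_id=5 -> matches Beta
Match against tasks (self):
  - task 1 (Train): parent_id=NULL -> NULL
  - task 2 (Implement): parent_id=1 -> Train
  - task 3 (Test): parent_id=1 -> Train
  - task 4 (Refactor): parent_id=2 -> Implement
  - task 5 (Audit): parent_id=2 -> Implement
  - task 6 (Migrate): parent_id=3 -> Test

SQL:
SELECT a.name, b.name AS project, c.name AS parent
FROM tasks a
LEFT JOIN projects b ON a.project_id = b.id
LEFT JOIN tasks c ON a.parent_id = c.id

Result:
name      | project | parent   
----------+---------+----------
Train     | NULL    | NULL     
Implement | Atlas   | Train    
Test      | Aurora  | Train    
Refactor  | NULL    | Implement
Audit     | Helix   | Implement
Migrate   | Beta    | Test     
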